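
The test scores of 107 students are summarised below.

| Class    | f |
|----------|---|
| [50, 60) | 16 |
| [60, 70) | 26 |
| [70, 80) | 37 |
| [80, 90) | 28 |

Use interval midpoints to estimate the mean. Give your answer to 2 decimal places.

Midpoints: 55, 65, 75, 85
Σfm = 16×55 + 26×65 + 37×75 + 28×85 = 7725
n = Σf = 107
Mean = 7725 / 107 = 72.1963

72.20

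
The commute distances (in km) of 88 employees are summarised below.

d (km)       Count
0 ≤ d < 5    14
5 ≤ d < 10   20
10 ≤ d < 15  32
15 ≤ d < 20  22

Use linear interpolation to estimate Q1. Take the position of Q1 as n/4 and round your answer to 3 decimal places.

Cumulative frequencies: 14, 34, 66, 88
n = 88; position = n/4 = 22.
This falls in the class 5 ≤ d < 10: L = 5, F = 14, f = 20, h = 5.
Lower quartile ≈ 5 + ((22 − 14) / 20) × 5 = 7.0000

7.000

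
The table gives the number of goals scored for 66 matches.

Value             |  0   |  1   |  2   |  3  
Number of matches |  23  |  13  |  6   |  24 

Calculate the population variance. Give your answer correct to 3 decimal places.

Values: 0, 1, 2, 3
n = 66, Σfx = 97, mean = 1.4697
Σfx² = 253
Σf(x − x̄)² = Σfx² − (Σfx)²/n = 253 − 97²/66 = 110.4394
Population variance = 110.4394 / 66 = 1.6733

1.673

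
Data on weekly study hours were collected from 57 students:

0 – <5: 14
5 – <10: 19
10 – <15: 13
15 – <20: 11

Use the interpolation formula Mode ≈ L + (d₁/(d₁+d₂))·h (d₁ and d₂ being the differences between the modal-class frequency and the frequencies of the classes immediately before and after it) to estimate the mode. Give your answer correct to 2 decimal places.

7.27

Modal class: 5 – <10 (highest frequency 19).
d₁ = 19 − 14 = 5, d₂ = 19 − 13 = 6
Mode ≈ 5 + (5/(5+6)) × 5 = 5 + 2.2727 = 7.2727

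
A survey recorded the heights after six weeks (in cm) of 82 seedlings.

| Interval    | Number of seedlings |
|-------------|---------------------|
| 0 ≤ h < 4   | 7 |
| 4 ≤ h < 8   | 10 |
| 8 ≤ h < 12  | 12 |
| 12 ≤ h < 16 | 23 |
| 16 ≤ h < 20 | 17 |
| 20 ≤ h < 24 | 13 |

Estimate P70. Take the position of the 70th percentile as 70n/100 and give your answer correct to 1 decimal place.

Cumulative frequencies: 7, 17, 29, 52, 69, 82
n = 82; position = 70n/100 = 57.4.
This falls in the class 16 ≤ h < 20: L = 16, F = 52, f = 17, h = 4.
70th percentile ≈ 16 + ((57.4 − 52) / 17) × 4 = 17.2706

17.3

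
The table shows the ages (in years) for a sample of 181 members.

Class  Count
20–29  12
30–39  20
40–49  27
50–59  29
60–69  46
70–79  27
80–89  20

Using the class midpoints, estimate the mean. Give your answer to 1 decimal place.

Midpoints: 24.5, 34.5, 44.5, 54.5, 64.5, 74.5, 84.5
Σfm = 12×24.5 + 20×34.5 + 27×44.5 + 29×54.5 + 46×64.5 + 27×74.5 + 20×84.5 = 10434.5
n = Σf = 181
Mean = 10434.5 / 181 = 57.6492

57.6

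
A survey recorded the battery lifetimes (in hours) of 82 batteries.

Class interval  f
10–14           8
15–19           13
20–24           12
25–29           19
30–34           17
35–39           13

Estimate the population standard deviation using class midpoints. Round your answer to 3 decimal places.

7.820

Midpoints: 12, 17, 22, 27, 32, 37
n = 82, Σfm = 2119, mean = 25.8415
Σfm² = 59773
Σf(m − x̄)² = Σfm² − (Σfm)²/n = 59773 − 2119²/82 = 5014.9390
Population variance = 5014.9390 / 82 = 61.1578
Standard deviation = √61.1578 = 7.8203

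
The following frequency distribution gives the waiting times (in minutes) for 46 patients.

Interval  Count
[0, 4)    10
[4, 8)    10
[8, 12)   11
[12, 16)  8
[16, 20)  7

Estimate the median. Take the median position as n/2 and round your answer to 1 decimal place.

Cumulative frequencies: 10, 20, 31, 39, 46
n = 46; position = n/2 = 23.
This falls in the class [8, 12): L = 8, F = 20, f = 11, h = 4.
Median ≈ 8 + ((23 − 20) / 11) × 4 = 9.0909

9.1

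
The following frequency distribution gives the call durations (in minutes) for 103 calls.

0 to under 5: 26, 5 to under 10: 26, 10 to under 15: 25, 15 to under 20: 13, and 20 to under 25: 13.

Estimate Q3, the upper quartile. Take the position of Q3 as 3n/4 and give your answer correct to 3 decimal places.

Cumulative frequencies: 26, 52, 77, 90, 103
n = 103; position = 3n/4 = 77.25.
This falls in the class 15 to under 20: L = 15, F = 77, f = 13, h = 5.
Upper quartile ≈ 15 + ((77.25 − 77) / 13) × 5 = 15.0962

15.096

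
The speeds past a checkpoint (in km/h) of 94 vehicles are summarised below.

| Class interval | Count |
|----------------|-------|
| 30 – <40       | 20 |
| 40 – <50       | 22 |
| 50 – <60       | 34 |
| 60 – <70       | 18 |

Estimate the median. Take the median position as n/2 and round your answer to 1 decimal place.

Cumulative frequencies: 20, 42, 76, 94
n = 94; position = n/2 = 47.
This falls in the class 50 – <60: L = 50, F = 42, f = 34, h = 10.
Median ≈ 50 + ((47 − 42) / 34) × 10 = 51.4706

51.5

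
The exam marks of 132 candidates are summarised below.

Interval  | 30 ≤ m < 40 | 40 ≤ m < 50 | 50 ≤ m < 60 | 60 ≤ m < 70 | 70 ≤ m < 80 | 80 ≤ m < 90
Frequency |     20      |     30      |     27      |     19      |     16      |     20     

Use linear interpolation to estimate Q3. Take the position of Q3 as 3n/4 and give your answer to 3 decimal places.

71.875

Cumulative frequencies: 20, 50, 77, 96, 112, 132
n = 132; position = 3n/4 = 99.
This falls in the class 70 ≤ m < 80: L = 70, F = 96, f = 16, h = 10.
Upper quartile ≈ 70 + ((99 − 96) / 16) × 10 = 71.8750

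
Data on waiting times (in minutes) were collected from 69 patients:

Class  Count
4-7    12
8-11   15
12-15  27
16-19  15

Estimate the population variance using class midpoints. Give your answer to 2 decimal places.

Midpoints: 5.5, 9.5, 13.5, 17.5
n = 69, Σfm = 835.5, mean = 12.1087
Σfm² = 11231.25
Σf(m − x̄)² = Σfm² − (Σfm)²/n = 11231.25 − 835.5²/69 = 1114.4348
Population variance = 1114.4348 / 69 = 16.1512

16.15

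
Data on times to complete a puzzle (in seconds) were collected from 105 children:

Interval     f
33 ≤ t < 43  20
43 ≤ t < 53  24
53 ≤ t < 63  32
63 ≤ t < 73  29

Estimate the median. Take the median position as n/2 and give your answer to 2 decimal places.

Cumulative frequencies: 20, 44, 76, 105
n = 105; position = n/2 = 52.5.
This falls in the class 53 ≤ t < 63: L = 53, F = 44, f = 32, h = 10.
Median ≈ 53 + ((52.5 − 44) / 32) × 10 = 55.6562

55.66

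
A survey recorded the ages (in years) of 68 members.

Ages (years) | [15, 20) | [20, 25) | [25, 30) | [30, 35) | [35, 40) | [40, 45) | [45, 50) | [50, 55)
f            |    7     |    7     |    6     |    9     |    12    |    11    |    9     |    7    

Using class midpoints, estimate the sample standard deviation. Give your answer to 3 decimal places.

10.792

Midpoints: 17.5, 22.5, 27.5, 32.5, 37.5, 42.5, 47.5, 52.5
n = 68, Σfm = 2450, mean = 36.0294
Σfm² = 96075
Σf(m − x̄)² = Σfm² − (Σfm)²/n = 96075 − 2450²/68 = 7802.9412
Sample variance = 7802.9412 / 67 = 116.4618
Standard deviation = √116.4618 = 10.7917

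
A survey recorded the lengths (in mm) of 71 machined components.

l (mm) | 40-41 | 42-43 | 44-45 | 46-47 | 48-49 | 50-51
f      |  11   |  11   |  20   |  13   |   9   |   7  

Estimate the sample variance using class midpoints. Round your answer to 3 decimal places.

Midpoints: 40.5, 42.5, 44.5, 46.5, 48.5, 50.5
n = 71, Σfm = 3197.5, mean = 45.0352
Σfm² = 144647.75
Σf(m − x̄)² = Σfm² − (Σfm)²/n = 144647.75 − 3197.5²/71 = 647.6620
Sample variance = 647.6620 / 70 = 9.2523

9.252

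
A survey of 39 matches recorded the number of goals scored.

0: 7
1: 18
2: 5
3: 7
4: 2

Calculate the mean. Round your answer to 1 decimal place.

Values: 0, 1, 2, 3, 4
Σfx = 7×0 + 18×1 + 5×2 + 7×3 + 2×4 = 57
n = Σf = 39
Mean = 57 / 39 = 1.4615

1.5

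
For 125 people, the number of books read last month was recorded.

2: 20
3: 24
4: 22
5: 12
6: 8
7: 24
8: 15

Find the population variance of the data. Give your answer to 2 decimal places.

4.24

Values: 2, 3, 4, 5, 6, 7, 8
n = 125, Σfx = 596, mean = 4.7680
Σfx² = 3372
Σf(x − x̄)² = Σfx² − (Σfx)²/n = 3372 − 596²/125 = 530.2720
Population variance = 530.2720 / 125 = 4.2422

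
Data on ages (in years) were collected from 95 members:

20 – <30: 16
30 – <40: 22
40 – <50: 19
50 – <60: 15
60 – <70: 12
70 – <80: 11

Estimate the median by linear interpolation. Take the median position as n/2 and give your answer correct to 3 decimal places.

Cumulative frequencies: 16, 38, 57, 72, 84, 95
n = 95; position = n/2 = 47.5.
This falls in the class 40 – <50: L = 40, F = 38, f = 19, h = 10.
Median ≈ 40 + ((47.5 − 38) / 19) × 10 = 45.0000

45.000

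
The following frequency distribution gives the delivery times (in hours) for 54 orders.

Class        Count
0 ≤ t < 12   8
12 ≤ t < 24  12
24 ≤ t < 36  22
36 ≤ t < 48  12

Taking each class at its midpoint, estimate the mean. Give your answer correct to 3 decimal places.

Midpoints: 6, 18, 30, 42
Σfm = 8×6 + 12×18 + 22×30 + 12×42 = 1428
n = Σf = 54
Mean = 1428 / 54 = 26.4444

26.444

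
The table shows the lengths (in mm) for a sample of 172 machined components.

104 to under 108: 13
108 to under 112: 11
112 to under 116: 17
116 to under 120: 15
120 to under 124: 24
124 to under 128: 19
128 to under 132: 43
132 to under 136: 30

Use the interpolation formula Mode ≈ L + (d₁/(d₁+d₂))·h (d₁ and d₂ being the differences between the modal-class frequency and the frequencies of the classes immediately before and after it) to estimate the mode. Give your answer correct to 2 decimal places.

130.59

Modal class: 128 to under 132 (highest frequency 43).
d₁ = 43 − 19 = 24, d₂ = 43 − 30 = 13
Mode ≈ 128 + (24/(24+13)) × 4 = 128 + 2.5946 = 130.5946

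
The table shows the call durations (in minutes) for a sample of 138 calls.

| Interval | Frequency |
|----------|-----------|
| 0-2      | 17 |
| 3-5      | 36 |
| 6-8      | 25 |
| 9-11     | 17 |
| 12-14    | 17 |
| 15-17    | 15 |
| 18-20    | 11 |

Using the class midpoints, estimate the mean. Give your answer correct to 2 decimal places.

Midpoints: 1, 4, 7, 10, 13, 16, 19
Σfm = 17×1 + 36×4 + 25×7 + 17×10 + 17×13 + 15×16 + 11×19 = 1176
n = Σf = 138
Mean = 1176 / 138 = 8.5217

8.52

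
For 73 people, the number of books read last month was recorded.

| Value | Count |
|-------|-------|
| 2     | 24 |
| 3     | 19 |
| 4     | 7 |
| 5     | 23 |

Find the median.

Cumulative frequencies: 24, 43, 50, 73
n = 73, so the median is the value in position (n+1)/2 = 37.
Position 37 falls at value 3.

3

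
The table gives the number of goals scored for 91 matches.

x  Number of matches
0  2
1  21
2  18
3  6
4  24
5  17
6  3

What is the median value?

Cumulative frequencies: 2, 23, 41, 47, 71, 88, 91
n = 91, so the median is the value in position (n+1)/2 = 46.
Position 46 falls at value 3.

3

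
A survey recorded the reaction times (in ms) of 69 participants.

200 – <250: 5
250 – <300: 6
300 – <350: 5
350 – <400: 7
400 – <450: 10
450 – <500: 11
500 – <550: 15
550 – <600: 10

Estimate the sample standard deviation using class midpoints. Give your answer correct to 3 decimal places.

108.175

Midpoints: 225, 275, 325, 375, 425, 475, 525, 575
n = 69, Σfm = 30125, mean = 436.5942
Σfm² = 13948125
Σf(m − x̄)² = Σfm² − (Σfm)²/n = 13948125 − 30125²/69 = 795724.6377
Sample variance = 795724.6377 / 68 = 11701.8329
Standard deviation = √11701.8329 = 108.1750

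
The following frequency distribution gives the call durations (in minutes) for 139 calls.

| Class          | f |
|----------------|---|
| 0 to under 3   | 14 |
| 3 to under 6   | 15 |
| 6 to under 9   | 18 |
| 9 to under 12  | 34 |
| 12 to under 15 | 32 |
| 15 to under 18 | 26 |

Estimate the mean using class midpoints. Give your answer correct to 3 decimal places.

Midpoints: 1.5, 4.5, 7.5, 10.5, 13.5, 16.5
Σfm = 14×1.5 + 15×4.5 + 18×7.5 + 34×10.5 + 32×13.5 + 26×16.5 = 1441.5
n = Σf = 139
Mean = 1441.5 / 139 = 10.3705

10.371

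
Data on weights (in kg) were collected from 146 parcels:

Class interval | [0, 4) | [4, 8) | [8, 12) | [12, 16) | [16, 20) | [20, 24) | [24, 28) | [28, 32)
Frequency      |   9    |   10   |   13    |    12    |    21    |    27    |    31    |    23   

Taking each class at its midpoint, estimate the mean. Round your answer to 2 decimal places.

Midpoints: 2, 6, 10, 14, 18, 22, 26, 30
Σfm = 9×2 + 10×6 + 13×10 + 12×14 + 21×18 + 27×22 + 31×26 + 23×30 = 2844
n = Σf = 146
Mean = 2844 / 146 = 19.4795

19.48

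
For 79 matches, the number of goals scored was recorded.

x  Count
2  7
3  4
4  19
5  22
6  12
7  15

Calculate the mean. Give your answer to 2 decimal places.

4.92

Values: 2, 3, 4, 5, 6, 7
Σfx = 7×2 + 4×3 + 19×4 + 22×5 + 12×6 + 15×7 = 389
n = Σf = 79
Mean = 389 / 79 = 4.9241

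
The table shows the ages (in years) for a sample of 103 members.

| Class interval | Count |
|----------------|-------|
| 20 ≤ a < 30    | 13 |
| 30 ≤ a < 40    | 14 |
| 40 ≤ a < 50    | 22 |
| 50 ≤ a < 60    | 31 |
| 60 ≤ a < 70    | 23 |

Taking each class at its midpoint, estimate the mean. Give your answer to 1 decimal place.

Midpoints: 25, 35, 45, 55, 65
Σfm = 13×25 + 14×35 + 22×45 + 31×55 + 23×65 = 5005
n = Σf = 103
Mean = 5005 / 103 = 48.5922

48.6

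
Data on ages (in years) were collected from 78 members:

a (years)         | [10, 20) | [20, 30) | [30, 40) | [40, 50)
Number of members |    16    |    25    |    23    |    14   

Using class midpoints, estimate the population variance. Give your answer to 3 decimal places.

101.660

Midpoints: 15, 25, 35, 45
n = 78, Σfm = 2300, mean = 29.4872
Σfm² = 75750
Σf(m − x̄)² = Σfm² − (Σfm)²/n = 75750 − 2300²/78 = 7929.4872
Population variance = 7929.4872 / 78 = 101.6601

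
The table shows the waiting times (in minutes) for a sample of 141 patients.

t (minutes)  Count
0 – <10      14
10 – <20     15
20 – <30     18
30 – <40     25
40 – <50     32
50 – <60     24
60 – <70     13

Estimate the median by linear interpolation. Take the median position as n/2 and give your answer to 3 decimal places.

39.400

Cumulative frequencies: 14, 29, 47, 72, 104, 128, 141
n = 141; position = n/2 = 70.5.
This falls in the class 30 – <40: L = 30, F = 47, f = 25, h = 10.
Median ≈ 30 + ((70.5 − 47) / 25) × 10 = 39.4000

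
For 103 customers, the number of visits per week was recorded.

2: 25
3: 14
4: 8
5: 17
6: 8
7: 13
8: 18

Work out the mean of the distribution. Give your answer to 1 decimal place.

4.8

Values: 2, 3, 4, 5, 6, 7, 8
Σfx = 25×2 + 14×3 + 8×4 + 17×5 + 8×6 + 13×7 + 18×8 = 492
n = Σf = 103
Mean = 492 / 103 = 4.7767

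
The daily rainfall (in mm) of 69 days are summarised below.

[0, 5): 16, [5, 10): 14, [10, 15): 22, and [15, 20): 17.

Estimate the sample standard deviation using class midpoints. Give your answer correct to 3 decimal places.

Midpoints: 2.5, 7.5, 12.5, 17.5
n = 69, Σfm = 717.5, mean = 10.3986
Σfm² = 9531.25
Σf(m − x̄)² = Σfm² − (Σfm)²/n = 9531.25 − 717.5²/69 = 2070.2899
Sample variance = 2070.2899 / 68 = 30.4454
Standard deviation = √30.4454 = 5.5177

5.518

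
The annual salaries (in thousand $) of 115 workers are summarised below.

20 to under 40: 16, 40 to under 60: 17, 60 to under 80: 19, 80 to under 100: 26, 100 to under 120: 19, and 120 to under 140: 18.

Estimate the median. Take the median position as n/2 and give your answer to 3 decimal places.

Cumulative frequencies: 16, 33, 52, 78, 97, 115
n = 115; position = n/2 = 57.5.
This falls in the class 80 to under 100: L = 80, F = 52, f = 26, h = 20.
Median ≈ 80 + ((57.5 − 52) / 26) × 20 = 84.2308

84.231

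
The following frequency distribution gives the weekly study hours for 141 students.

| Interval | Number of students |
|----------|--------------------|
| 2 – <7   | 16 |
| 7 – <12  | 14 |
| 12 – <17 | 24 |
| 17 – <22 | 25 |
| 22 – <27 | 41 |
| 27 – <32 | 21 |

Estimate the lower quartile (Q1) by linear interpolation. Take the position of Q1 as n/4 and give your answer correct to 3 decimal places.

Cumulative frequencies: 16, 30, 54, 79, 120, 141
n = 141; position = n/4 = 35.25.
This falls in the class 12 – <17: L = 12, F = 30, f = 24, h = 5.
Lower quartile ≈ 12 + ((35.25 − 30) / 24) × 5 = 13.0938

13.094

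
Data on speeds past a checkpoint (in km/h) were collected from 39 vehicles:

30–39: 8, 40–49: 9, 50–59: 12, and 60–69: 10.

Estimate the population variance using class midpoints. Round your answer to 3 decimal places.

Midpoints: 34.5, 44.5, 54.5, 64.5
n = 39, Σfm = 1975.5, mean = 50.6538
Σfm² = 104589.75
Σf(m − x̄)² = Σfm² − (Σfm)²/n = 104589.75 − 1975.5²/39 = 4523.0769
Population variance = 4523.0769 / 39 = 115.9763

115.976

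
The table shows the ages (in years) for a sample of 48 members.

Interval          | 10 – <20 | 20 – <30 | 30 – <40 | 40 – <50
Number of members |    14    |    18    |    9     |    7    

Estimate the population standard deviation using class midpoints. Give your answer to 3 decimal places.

Midpoints: 15, 25, 35, 45
n = 48, Σfm = 1290, mean = 26.8750
Σfm² = 39600
Σf(m − x̄)² = Σfm² − (Σfm)²/n = 39600 − 1290²/48 = 4931.2500
Population variance = 4931.2500 / 48 = 102.7344
Standard deviation = √102.7344 = 10.1358

10.136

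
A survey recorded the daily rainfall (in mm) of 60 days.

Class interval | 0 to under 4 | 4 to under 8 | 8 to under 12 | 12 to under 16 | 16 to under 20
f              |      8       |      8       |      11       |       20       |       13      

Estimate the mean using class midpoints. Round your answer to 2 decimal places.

Midpoints: 2, 6, 10, 14, 18
Σfm = 8×2 + 8×6 + 11×10 + 20×14 + 13×18 = 688
n = Σf = 60
Mean = 688 / 60 = 11.4667

11.47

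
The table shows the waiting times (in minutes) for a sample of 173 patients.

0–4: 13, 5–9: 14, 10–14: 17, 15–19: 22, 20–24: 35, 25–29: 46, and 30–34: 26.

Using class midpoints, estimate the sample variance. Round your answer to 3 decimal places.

Midpoints: 2, 7, 12, 17, 22, 27, 32
n = 173, Σfm = 3546, mean = 20.4971
Σfm² = 86642
Σf(m − x̄)² = Σfm² − (Σfm)²/n = 86642 − 3546²/173 = 13959.2486
Sample variance = 13959.2486 / 172 = 81.1584

81.158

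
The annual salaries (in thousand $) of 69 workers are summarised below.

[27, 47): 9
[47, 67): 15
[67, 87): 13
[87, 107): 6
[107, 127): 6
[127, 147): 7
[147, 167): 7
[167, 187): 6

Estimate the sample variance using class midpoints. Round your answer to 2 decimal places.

2039.05

Midpoints: 37, 57, 77, 97, 117, 137, 157, 177
n = 69, Σfm = 6593, mean = 95.5507
Σfm² = 768621
Σf(m − x̄)² = Σfm² − (Σfm)²/n = 768621 − 6593²/69 = 138655.0725
Sample variance = 138655.0725 / 68 = 2039.0452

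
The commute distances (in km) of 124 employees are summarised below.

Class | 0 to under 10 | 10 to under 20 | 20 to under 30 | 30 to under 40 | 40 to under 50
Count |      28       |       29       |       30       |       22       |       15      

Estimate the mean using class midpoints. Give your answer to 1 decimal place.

Midpoints: 5, 15, 25, 35, 45
Σfm = 28×5 + 29×15 + 30×25 + 22×35 + 15×45 = 2770
n = Σf = 124
Mean = 2770 / 124 = 22.3387

22.3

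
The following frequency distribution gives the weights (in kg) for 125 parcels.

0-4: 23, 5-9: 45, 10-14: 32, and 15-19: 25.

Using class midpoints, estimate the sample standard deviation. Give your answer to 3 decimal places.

Midpoints: 2, 7, 12, 17
n = 125, Σfm = 1170, mean = 9.3600
Σfm² = 14130
Σf(m − x̄)² = Σfm² − (Σfm)²/n = 14130 − 1170²/125 = 3178.8000
Sample variance = 3178.8000 / 124 = 25.6355
Standard deviation = √25.6355 = 5.0631

5.063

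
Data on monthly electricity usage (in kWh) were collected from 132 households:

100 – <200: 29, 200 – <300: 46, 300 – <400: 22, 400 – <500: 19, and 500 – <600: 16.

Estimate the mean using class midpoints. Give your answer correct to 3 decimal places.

309.848

Midpoints: 150, 250, 350, 450, 550
Σfm = 29×150 + 46×250 + 22×350 + 19×450 + 16×550 = 40900
n = Σf = 132
Mean = 40900 / 132 = 309.8485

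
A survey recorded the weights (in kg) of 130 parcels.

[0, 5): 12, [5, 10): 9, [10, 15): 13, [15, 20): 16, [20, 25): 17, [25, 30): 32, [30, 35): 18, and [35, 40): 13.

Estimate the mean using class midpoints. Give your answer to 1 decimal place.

Midpoints: 2.5, 7.5, 12.5, 17.5, 22.5, 27.5, 32.5, 37.5
Σfm = 12×2.5 + 9×7.5 + 13×12.5 + 16×17.5 + 17×22.5 + 32×27.5 + 18×32.5 + 13×37.5 = 2875
n = Σf = 130
Mean = 2875 / 130 = 22.1154

22.1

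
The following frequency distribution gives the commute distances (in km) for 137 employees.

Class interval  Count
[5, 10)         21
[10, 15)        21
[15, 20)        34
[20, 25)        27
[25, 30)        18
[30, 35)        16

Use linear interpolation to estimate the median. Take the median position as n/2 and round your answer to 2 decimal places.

Cumulative frequencies: 21, 42, 76, 103, 121, 137
n = 137; position = n/2 = 68.5.
This falls in the class [15, 20): L = 15, F = 42, f = 34, h = 5.
Median ≈ 15 + ((68.5 − 42) / 34) × 5 = 18.8971

18.90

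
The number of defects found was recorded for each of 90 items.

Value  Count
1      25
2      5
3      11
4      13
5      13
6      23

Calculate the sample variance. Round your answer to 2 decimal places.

Values: 1, 2, 3, 4, 5, 6
n = 90, Σfx = 323, mean = 3.5889
Σfx² = 1505
Σf(x − x̄)² = Σfx² − (Σfx)²/n = 1505 − 323²/90 = 345.7889
Sample variance = 345.7889 / 89 = 3.8853

3.89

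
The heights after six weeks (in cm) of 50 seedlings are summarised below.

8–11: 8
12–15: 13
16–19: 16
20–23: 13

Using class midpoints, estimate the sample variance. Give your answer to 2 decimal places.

Midpoints: 9.5, 13.5, 17.5, 21.5
n = 50, Σfm = 811, mean = 16.2200
Σfm² = 14000.5
Σf(m − x̄)² = Σfm² − (Σfm)²/n = 14000.5 − 811²/50 = 846.0800
Sample variance = 846.0800 / 49 = 17.2669

17.27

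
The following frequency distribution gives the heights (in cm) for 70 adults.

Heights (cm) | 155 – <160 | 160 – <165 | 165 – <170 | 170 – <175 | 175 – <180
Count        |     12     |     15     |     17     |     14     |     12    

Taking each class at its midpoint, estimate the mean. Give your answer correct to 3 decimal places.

167.429

Midpoints: 157.5, 162.5, 167.5, 172.5, 177.5
Σfm = 12×157.5 + 15×162.5 + 17×167.5 + 14×172.5 + 12×177.5 = 11720
n = Σf = 70
Mean = 11720 / 70 = 167.4286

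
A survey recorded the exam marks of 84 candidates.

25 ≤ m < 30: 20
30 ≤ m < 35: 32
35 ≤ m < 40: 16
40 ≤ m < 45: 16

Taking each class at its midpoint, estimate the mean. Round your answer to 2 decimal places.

Midpoints: 27.5, 32.5, 37.5, 42.5
Σfm = 20×27.5 + 32×32.5 + 16×37.5 + 16×42.5 = 2870
n = Σf = 84
Mean = 2870 / 84 = 34.1667

34.17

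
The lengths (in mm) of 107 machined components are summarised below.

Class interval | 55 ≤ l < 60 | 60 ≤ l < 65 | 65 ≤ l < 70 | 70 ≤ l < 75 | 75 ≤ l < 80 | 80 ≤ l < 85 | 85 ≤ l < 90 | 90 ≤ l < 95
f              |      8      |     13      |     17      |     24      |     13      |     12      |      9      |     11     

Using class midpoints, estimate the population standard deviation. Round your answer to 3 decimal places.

Midpoints: 57.5, 62.5, 67.5, 72.5, 77.5, 82.5, 87.5, 92.5
n = 107, Σfm = 7962.5, mean = 74.4159
Σfm² = 603618.75
Σf(m − x̄)² = Σfm² − (Σfm)²/n = 603618.75 − 7962.5²/107 = 11082.2430
Population variance = 11082.2430 / 107 = 103.5724
Standard deviation = √103.5724 = 10.1771

10.177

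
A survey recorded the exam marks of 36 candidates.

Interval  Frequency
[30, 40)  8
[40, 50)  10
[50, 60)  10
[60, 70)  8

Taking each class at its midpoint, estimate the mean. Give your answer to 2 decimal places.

Midpoints: 35, 45, 55, 65
Σfm = 8×35 + 10×45 + 10×55 + 8×65 = 1800
n = Σf = 36
Mean = 1800 / 36 = 50.0000

50.00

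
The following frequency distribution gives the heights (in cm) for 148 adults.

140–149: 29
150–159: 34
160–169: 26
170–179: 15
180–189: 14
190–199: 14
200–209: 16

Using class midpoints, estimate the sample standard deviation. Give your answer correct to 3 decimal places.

19.881

Midpoints: 144.5, 154.5, 164.5, 174.5, 184.5, 194.5, 204.5
n = 148, Σfm = 24916, mean = 168.3514
Σfm² = 4252747
Σf(m − x̄)² = Σfm² − (Σfm)²/n = 4252747 − 24916²/148 = 58104.7297
Sample variance = 58104.7297 / 147 = 395.2703
Standard deviation = √395.2703 = 19.8814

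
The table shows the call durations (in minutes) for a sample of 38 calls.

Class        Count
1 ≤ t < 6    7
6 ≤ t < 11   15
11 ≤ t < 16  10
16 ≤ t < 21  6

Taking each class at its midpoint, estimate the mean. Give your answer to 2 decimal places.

10.47

Midpoints: 3.5, 8.5, 13.5, 18.5
Σfm = 7×3.5 + 15×8.5 + 10×13.5 + 6×18.5 = 398
n = Σf = 38
Mean = 398 / 38 = 10.4737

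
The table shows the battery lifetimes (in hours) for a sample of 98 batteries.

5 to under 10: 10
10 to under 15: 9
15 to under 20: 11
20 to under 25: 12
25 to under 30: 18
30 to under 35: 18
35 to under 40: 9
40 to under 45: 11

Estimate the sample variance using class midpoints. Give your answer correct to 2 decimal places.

113.29

Midpoints: 7.5, 12.5, 17.5, 22.5, 27.5, 32.5, 37.5, 42.5
n = 98, Σfm = 2535, mean = 25.8673
Σfm² = 76562.5
Σf(m − x̄)² = Σfm² − (Σfm)²/n = 76562.5 − 2535²/98 = 10988.7755
Sample variance = 10988.7755 / 97 = 113.2863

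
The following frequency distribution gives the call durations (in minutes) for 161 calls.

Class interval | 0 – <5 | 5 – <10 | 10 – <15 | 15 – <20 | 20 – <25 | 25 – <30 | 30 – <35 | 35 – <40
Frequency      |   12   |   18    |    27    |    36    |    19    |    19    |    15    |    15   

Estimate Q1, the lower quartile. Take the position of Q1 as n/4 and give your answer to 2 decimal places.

Cumulative frequencies: 12, 30, 57, 93, 112, 131, 146, 161
n = 161; position = n/4 = 40.25.
This falls in the class 10 – <15: L = 10, F = 30, f = 27, h = 5.
Lower quartile ≈ 10 + ((40.25 − 30) / 27) × 5 = 11.8981

11.90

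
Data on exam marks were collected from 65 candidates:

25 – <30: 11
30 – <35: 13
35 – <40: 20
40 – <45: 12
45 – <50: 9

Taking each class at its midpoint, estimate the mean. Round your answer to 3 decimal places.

Midpoints: 27.5, 32.5, 37.5, 42.5, 47.5
Σfm = 11×27.5 + 13×32.5 + 20×37.5 + 12×42.5 + 9×47.5 = 2412.5
n = Σf = 65
Mean = 2412.5 / 65 = 37.1154

37.115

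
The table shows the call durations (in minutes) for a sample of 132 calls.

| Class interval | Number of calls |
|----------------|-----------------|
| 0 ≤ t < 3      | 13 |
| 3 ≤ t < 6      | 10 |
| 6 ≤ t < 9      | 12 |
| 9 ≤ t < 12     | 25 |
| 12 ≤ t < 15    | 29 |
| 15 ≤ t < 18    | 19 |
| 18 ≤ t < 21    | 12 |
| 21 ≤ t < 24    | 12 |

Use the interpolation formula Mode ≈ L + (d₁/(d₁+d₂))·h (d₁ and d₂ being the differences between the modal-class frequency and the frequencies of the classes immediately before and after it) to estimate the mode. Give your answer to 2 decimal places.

12.86

Modal class: 12 ≤ t < 15 (highest frequency 29).
d₁ = 29 − 25 = 4, d₂ = 29 − 19 = 10
Mode ≈ 12 + (4/(4+10)) × 3 = 12 + 0.8571 = 12.8571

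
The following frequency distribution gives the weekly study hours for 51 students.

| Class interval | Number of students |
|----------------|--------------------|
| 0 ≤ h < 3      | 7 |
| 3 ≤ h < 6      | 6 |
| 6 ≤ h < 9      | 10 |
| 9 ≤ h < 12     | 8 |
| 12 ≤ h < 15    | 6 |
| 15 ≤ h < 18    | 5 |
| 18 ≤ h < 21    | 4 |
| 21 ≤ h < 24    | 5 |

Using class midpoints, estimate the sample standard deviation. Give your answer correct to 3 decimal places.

Midpoints: 1.5, 4.5, 7.5, 10.5, 13.5, 16.5, 19.5, 22.5
n = 51, Σfm = 550.5, mean = 10.7941
Σfm² = 8088.75
Σf(m − x̄)² = Σfm² − (Σfm)²/n = 8088.75 − 550.5²/51 = 2146.5882
Sample variance = 2146.5882 / 50 = 42.9318
Standard deviation = √42.9318 = 6.5522

6.552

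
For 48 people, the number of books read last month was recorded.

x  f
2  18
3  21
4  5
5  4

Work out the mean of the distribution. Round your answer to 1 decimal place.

Values: 2, 3, 4, 5
Σfx = 18×2 + 21×3 + 5×4 + 4×5 = 139
n = Σf = 48
Mean = 139 / 48 = 2.8958

2.9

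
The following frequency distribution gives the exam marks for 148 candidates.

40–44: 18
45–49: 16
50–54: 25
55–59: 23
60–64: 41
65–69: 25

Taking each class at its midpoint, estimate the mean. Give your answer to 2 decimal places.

56.32

Midpoints: 42, 47, 52, 57, 62, 67
Σfm = 18×42 + 16×47 + 25×52 + 23×57 + 41×62 + 25×67 = 8336
n = Σf = 148
Mean = 8336 / 148 = 56.3243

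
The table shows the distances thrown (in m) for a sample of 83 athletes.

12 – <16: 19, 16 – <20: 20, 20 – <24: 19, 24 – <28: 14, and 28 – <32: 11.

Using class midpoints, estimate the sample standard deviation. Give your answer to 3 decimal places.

5.377

Midpoints: 14, 18, 22, 26, 30
n = 83, Σfm = 1738, mean = 20.9398
Σfm² = 38764
Σf(m − x̄)² = Σfm² − (Σfm)²/n = 38764 − 1738²/83 = 2370.6988
Sample variance = 2370.6988 / 82 = 28.9110
Standard deviation = √28.9110 = 5.3769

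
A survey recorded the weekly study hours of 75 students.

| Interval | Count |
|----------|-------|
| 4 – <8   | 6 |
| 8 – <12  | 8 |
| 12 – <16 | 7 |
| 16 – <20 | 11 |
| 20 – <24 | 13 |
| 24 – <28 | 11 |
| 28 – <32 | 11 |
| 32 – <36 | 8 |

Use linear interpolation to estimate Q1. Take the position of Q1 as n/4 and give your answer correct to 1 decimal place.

Cumulative frequencies: 6, 14, 21, 32, 45, 56, 67, 75
n = 75; position = n/4 = 18.75.
This falls in the class 12 – <16: L = 12, F = 14, f = 7, h = 4.
Lower quartile ≈ 12 + ((18.75 − 14) / 7) × 4 = 14.7143

14.7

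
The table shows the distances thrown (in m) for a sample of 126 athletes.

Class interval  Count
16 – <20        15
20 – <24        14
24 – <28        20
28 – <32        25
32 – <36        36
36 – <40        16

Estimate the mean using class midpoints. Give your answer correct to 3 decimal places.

Midpoints: 18, 22, 26, 30, 34, 38
Σfm = 15×18 + 14×22 + 20×26 + 25×30 + 36×34 + 16×38 = 3680
n = Σf = 126
Mean = 3680 / 126 = 29.2063

29.206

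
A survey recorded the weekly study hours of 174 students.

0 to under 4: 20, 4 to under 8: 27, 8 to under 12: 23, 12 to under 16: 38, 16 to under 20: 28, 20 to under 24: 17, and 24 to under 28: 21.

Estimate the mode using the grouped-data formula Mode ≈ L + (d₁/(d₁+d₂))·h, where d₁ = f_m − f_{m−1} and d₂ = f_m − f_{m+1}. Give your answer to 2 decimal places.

14.40

Modal class: 12 to under 16 (highest frequency 38).
d₁ = 38 − 23 = 15, d₂ = 38 − 28 = 10
Mode ≈ 12 + (15/(15+10)) × 4 = 12 + 2.4000 = 14.4000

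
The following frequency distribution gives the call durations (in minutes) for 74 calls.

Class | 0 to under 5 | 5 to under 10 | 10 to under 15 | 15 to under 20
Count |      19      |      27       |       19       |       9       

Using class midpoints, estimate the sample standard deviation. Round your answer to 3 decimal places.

Midpoints: 2.5, 7.5, 12.5, 17.5
n = 74, Σfm = 645, mean = 8.7162
Σfm² = 7362.5
Σf(m − x̄)² = Σfm² − (Σfm)²/n = 7362.5 − 645²/74 = 1740.5405
Sample variance = 1740.5405 / 73 = 23.8430
Standard deviation = √23.8430 = 4.8829

4.883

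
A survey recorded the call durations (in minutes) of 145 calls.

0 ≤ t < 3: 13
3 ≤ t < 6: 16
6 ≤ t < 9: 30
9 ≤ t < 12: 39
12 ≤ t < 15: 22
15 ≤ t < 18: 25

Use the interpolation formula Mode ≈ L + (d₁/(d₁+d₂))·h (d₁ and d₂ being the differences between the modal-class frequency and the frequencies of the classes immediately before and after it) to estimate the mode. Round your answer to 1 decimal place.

10.0

Modal class: 9 ≤ t < 12 (highest frequency 39).
d₁ = 39 − 30 = 9, d₂ = 39 − 22 = 17
Mode ≈ 9 + (9/(9+17)) × 3 = 9 + 1.0385 = 10.0385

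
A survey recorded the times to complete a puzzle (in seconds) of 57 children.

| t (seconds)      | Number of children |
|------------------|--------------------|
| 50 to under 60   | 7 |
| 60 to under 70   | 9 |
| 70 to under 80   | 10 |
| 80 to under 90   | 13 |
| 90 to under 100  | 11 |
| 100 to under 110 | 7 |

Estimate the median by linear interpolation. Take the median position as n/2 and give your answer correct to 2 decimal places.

Cumulative frequencies: 7, 16, 26, 39, 50, 57
n = 57; position = n/2 = 28.5.
This falls in the class 80 to under 90: L = 80, F = 26, f = 13, h = 10.
Median ≈ 80 + ((28.5 − 26) / 13) × 10 = 81.9231

81.92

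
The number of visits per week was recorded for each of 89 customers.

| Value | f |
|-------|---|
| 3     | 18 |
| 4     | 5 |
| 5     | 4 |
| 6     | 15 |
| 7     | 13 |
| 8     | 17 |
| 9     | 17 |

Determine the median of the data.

Cumulative frequencies: 18, 23, 27, 42, 55, 72, 89
n = 89, so the median is the value in position (n+1)/2 = 45.
Position 45 falls at value 7.

7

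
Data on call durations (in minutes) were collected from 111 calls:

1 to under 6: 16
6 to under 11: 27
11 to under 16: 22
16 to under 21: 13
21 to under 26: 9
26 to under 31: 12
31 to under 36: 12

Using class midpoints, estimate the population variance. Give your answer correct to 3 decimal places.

92.736

Midpoints: 3.5, 8.5, 13.5, 18.5, 23.5, 28.5, 33.5
n = 111, Σfm = 1778.5, mean = 16.0225
Σfm² = 38789.75
Σf(m − x̄)² = Σfm² − (Σfm)²/n = 38789.75 − 1778.5²/111 = 10293.6937
Population variance = 10293.6937 / 111 = 92.7360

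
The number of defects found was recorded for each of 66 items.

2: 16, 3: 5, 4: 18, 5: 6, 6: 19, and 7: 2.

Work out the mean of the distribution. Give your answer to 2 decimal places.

Values: 2, 3, 4, 5, 6, 7
Σfx = 16×2 + 5×3 + 18×4 + 6×5 + 19×6 + 2×7 = 277
n = Σf = 66
Mean = 277 / 66 = 4.1970

4.20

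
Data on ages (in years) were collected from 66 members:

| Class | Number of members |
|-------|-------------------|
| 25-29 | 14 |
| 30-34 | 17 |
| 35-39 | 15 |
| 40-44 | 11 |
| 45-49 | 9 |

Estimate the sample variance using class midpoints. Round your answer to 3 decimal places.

44.662

Midpoints: 27, 32, 37, 42, 47
n = 66, Σfm = 2362, mean = 35.7879
Σfm² = 87434
Σf(m − x̄)² = Σfm² − (Σfm)²/n = 87434 − 2362²/66 = 2903.0303
Sample variance = 2903.0303 / 65 = 44.6620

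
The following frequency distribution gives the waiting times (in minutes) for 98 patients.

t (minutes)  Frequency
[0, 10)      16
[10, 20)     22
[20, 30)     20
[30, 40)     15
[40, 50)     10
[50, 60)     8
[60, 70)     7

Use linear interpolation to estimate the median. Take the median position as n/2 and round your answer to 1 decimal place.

25.5

Cumulative frequencies: 16, 38, 58, 73, 83, 91, 98
n = 98; position = n/2 = 49.
This falls in the class [20, 30): L = 20, F = 38, f = 20, h = 10.
Median ≈ 20 + ((49 − 38) / 20) × 10 = 25.5000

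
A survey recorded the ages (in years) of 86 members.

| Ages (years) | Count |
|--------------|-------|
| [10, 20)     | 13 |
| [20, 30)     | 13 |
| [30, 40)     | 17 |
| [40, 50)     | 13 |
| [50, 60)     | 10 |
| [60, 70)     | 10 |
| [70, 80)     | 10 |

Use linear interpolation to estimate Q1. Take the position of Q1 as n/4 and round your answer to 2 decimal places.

Cumulative frequencies: 13, 26, 43, 56, 66, 76, 86
n = 86; position = n/4 = 21.5.
This falls in the class [20, 30): L = 20, F = 13, f = 13, h = 10.
Lower quartile ≈ 20 + ((21.5 − 13) / 13) × 10 = 26.5385

26.54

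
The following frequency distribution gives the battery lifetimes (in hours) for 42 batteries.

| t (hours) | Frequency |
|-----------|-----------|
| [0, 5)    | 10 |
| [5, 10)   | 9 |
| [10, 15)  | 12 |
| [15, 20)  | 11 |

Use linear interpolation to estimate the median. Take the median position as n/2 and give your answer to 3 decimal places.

Cumulative frequencies: 10, 19, 31, 42
n = 42; position = n/2 = 21.
This falls in the class [10, 15): L = 10, F = 19, f = 12, h = 5.
Median ≈ 10 + ((21 − 19) / 12) × 5 = 10.8333

10.833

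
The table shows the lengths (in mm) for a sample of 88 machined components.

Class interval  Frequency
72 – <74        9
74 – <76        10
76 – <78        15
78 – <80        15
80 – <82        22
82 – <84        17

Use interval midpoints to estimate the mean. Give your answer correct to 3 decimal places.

78.864

Midpoints: 73, 75, 77, 79, 81, 83
Σfm = 9×73 + 10×75 + 15×77 + 15×79 + 22×81 + 17×83 = 6940
n = Σf = 88
Mean = 6940 / 88 = 78.8636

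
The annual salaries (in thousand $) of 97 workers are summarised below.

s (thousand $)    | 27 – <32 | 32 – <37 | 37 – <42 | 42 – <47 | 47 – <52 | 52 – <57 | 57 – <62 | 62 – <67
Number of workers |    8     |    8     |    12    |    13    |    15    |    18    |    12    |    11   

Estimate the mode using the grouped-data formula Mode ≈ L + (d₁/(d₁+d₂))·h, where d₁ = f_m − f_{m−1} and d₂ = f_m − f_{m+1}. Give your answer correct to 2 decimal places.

53.67

Modal class: 52 – <57 (highest frequency 18).
d₁ = 18 − 15 = 3, d₂ = 18 − 12 = 6
Mode ≈ 52 + (3/(3+6)) × 5 = 52 + 1.6667 = 53.6667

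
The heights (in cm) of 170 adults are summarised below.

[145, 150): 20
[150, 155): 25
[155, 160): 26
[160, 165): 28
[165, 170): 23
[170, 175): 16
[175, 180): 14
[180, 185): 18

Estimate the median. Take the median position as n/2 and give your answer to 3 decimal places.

Cumulative frequencies: 20, 45, 71, 99, 122, 138, 152, 170
n = 170; position = n/2 = 85.
This falls in the class [160, 165): L = 160, F = 71, f = 28, h = 5.
Median ≈ 160 + ((85 − 71) / 28) × 5 = 162.5000

162.500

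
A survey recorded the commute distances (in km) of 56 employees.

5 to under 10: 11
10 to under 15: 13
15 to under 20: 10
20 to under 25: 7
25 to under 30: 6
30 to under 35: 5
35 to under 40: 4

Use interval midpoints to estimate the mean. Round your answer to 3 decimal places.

18.839

Midpoints: 7.5, 12.5, 17.5, 22.5, 27.5, 32.5, 37.5
Σfm = 11×7.5 + 13×12.5 + 10×17.5 + 7×22.5 + 6×27.5 + 5×32.5 + 4×37.5 = 1055
n = Σf = 56
Mean = 1055 / 56 = 18.8393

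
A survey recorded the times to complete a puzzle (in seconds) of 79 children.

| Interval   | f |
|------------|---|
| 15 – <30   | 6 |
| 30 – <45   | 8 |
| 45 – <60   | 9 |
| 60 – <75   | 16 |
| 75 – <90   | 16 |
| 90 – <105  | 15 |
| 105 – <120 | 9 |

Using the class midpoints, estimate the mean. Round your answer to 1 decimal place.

Midpoints: 22.5, 37.5, 52.5, 67.5, 82.5, 97.5, 112.5
Σfm = 6×22.5 + 8×37.5 + 9×52.5 + 16×67.5 + 16×82.5 + 15×97.5 + 9×112.5 = 5782.5
n = Σf = 79
Mean = 5782.5 / 79 = 73.1962

73.2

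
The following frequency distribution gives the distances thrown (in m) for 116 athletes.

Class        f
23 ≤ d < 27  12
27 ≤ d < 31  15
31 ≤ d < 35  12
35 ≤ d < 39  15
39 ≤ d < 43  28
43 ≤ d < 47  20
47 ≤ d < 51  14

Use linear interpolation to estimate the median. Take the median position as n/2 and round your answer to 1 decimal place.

Cumulative frequencies: 12, 27, 39, 54, 82, 102, 116
n = 116; position = n/2 = 58.
This falls in the class 39 ≤ d < 43: L = 39, F = 54, f = 28, h = 4.
Median ≈ 39 + ((58 − 54) / 28) × 4 = 39.5714

39.6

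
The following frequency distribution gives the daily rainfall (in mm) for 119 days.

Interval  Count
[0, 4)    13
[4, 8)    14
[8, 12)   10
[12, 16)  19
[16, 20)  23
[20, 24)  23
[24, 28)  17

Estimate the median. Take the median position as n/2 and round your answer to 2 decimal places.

Cumulative frequencies: 13, 27, 37, 56, 79, 102, 119
n = 119; position = n/2 = 59.5.
This falls in the class [16, 20): L = 16, F = 56, f = 23, h = 4.
Median ≈ 16 + ((59.5 − 56) / 23) × 4 = 16.6087

16.61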